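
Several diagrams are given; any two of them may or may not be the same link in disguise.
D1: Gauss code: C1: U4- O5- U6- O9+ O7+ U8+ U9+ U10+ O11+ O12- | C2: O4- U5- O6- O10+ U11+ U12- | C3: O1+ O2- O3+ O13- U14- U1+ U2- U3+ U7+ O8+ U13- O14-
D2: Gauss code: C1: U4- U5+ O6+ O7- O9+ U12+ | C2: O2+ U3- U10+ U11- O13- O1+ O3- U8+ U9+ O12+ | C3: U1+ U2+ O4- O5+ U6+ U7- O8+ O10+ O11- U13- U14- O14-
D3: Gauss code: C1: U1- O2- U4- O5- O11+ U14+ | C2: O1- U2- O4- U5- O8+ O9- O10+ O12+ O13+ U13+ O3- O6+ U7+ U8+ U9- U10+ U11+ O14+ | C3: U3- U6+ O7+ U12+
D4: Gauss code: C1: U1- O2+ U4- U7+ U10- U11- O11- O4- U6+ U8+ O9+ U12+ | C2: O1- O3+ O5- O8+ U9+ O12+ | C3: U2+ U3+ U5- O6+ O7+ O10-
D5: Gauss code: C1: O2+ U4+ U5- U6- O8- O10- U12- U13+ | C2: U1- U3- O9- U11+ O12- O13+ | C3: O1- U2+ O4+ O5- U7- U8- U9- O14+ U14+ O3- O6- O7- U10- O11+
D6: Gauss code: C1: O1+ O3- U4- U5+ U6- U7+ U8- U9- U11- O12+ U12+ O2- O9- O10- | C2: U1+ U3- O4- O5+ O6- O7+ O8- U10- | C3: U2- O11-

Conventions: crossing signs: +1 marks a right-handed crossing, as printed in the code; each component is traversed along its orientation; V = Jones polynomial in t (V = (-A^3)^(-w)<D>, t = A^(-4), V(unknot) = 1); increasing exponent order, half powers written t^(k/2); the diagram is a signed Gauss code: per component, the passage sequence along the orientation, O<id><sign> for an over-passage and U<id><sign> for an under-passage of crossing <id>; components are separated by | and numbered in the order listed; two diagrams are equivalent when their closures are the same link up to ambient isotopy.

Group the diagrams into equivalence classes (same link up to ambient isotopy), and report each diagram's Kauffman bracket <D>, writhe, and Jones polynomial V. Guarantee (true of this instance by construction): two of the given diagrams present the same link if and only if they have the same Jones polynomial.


equivalence classes: {D1, D3} | {D2, D4} | {D5, D6}
D1 (bracket A^-8 + 2 + A^8; 14 crossings at w = 0): V = t^-2 + 2 + t^2
V(D2) = t + 2t^3 + t^5  (w +2, c 14, <D> = A^-14 + 2A^-6 + A^2)
V(D3) = t^-2 + 2 + t^2  (w +2, c 14, <D> = A^-2 + 2A^6 + A^14)
V(D4) = t + 2t^3 + t^5  [12 crossings, <D> = A^-14 + 2A^-6 + A^2, w = +2]
V(D5) = t^-5 + 2t^-3 + t^-1  (w -4, c 14, <D> = A^-8 + 2 + A^8)
V(D6) = t^-5 + 2t^-3 + t^-1  (w -4, c 12, <D> = A^-8 + 2 + A^8)
observation: 3 values of V(t) split the 6 diagrams


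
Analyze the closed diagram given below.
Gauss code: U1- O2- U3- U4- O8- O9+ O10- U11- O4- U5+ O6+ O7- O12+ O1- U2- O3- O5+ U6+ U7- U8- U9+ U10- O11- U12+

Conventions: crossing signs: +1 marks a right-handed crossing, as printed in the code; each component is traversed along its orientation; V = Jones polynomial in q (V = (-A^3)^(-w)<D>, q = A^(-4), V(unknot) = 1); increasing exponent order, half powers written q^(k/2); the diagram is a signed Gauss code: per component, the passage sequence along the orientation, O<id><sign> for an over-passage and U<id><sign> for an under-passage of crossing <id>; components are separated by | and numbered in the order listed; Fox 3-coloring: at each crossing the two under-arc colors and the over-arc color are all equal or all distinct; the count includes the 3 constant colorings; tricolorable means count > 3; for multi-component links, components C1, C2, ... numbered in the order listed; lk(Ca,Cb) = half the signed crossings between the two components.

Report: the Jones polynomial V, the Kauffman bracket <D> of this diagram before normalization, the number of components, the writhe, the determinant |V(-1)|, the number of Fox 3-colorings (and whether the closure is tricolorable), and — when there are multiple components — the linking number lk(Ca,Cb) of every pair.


Jones polynomial: V(q) = -q^-6 + q^-5 - q^-4 + 2q^-3 - q^-2 + q^-1
<D> = A^-8 - A^-4 + 2 - A^4 + A^8 - A^12; writhe -4
components 1, writhe -4 (12 crossings)
3-colorings: 3 of 3^12, det 7 — not tricolorable
note: the span of V is 5, forcing >= 5 crossings in any diagram


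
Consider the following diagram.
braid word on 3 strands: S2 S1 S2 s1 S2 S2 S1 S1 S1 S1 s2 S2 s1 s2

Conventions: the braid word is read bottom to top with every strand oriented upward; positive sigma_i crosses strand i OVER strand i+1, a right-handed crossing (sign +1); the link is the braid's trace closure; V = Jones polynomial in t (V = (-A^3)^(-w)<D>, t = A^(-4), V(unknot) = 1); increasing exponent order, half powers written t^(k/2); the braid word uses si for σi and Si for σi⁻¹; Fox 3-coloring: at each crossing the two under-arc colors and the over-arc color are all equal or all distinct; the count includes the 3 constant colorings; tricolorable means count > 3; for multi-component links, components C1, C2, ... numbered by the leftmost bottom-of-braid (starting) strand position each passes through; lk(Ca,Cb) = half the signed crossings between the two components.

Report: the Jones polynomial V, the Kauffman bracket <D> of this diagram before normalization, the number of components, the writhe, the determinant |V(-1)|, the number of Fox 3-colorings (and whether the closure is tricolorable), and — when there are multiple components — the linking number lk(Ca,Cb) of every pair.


V = -t^-9 + 2t^-8 - 3t^-7 + 3t^-6 - 3t^-5 + 3t^-4 - t^-3 + t^-2
<D> = A^-10 - A^-6 + 3A^-2 - 3A^2 + 3A^6 - 3A^10 + 2A^14 - A^18 (w = -6)
1 component over 14 crossings, w = -6
3 Fox colorings among 3^14, |V(-1)| = 17: not tricolorable
why: inverse pairs cancel, leaving σ2⁻¹ σ1⁻¹ σ2⁻¹ σ1 σ2⁻¹ σ2⁻¹ σ1⁻¹ σ1⁻¹ σ1⁻¹ σ2


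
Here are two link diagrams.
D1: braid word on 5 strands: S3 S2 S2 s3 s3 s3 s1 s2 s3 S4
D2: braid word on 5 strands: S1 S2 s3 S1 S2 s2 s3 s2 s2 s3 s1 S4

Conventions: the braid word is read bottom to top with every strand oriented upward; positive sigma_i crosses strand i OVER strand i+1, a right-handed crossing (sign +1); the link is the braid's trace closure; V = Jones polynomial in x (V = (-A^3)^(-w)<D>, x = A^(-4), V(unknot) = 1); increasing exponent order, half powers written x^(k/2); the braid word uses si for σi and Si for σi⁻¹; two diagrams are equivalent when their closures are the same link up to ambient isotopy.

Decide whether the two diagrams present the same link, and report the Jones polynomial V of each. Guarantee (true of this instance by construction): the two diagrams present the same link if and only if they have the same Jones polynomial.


equivalent: no
D1 (bracket -A^-10 + A^-6 + A^2; 10 crossings at w = +2): V = x + x^3 - x^4
D2 (bracket -A^-18 + A^-14 - A^-10 + 2A^-6 - A^-2 + A^2; 12 crossings at w = +2): V = x - x^2 + 2x^3 - x^4 + x^5 - x^6
key observation: V(x) takes 2 values over 2 diagrams, fixing the grouping


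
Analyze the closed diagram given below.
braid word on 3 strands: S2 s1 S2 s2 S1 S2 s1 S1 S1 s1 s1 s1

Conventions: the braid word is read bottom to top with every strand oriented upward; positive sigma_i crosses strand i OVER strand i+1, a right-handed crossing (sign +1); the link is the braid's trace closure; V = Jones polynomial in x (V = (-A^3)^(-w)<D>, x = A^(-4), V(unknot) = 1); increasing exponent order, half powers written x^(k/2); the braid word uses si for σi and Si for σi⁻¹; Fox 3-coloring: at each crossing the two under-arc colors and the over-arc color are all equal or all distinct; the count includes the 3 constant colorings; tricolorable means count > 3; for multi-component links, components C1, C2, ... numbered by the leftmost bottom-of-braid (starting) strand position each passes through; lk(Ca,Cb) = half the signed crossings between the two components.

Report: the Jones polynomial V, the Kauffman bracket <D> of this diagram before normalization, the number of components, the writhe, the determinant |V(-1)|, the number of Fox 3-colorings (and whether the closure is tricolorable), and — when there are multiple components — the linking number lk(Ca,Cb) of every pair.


V(x) = x^-2 + 2 + x^2
bracket: A^-8 + 2 + A^8, w = 0
3 components, writhe 0, over 12 crossings
lk(C1,C2) = +1
linking number lk(C1,C3) = 0
lk(C2,C3): -1
det 4, colorings 3 of 3^12 — not tricolorable
observation: palindromic: swapping x for 1/x fixes V


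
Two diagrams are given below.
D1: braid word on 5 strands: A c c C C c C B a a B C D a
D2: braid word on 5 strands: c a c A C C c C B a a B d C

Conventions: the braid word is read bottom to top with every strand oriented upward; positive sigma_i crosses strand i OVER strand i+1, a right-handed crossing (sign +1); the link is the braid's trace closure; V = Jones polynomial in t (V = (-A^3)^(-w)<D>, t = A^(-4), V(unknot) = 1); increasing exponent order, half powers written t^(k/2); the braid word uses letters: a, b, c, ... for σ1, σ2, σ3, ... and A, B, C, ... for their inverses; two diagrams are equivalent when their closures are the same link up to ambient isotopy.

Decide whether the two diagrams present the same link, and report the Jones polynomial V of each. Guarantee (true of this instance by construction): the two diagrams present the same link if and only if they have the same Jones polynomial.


same link: yes
V(D1) = t^-2 + 2 + t^2  [14 crossings, <D> = A^-14 + 2A^-6 + A^2, w = -2]
D2 (bracket A^-8 + 2 + A^8; 14 crossings at w = 0): V = t^-2 + 2 + t^2
note: one V(t) for all 2 diagrams — one class (guaranteed)


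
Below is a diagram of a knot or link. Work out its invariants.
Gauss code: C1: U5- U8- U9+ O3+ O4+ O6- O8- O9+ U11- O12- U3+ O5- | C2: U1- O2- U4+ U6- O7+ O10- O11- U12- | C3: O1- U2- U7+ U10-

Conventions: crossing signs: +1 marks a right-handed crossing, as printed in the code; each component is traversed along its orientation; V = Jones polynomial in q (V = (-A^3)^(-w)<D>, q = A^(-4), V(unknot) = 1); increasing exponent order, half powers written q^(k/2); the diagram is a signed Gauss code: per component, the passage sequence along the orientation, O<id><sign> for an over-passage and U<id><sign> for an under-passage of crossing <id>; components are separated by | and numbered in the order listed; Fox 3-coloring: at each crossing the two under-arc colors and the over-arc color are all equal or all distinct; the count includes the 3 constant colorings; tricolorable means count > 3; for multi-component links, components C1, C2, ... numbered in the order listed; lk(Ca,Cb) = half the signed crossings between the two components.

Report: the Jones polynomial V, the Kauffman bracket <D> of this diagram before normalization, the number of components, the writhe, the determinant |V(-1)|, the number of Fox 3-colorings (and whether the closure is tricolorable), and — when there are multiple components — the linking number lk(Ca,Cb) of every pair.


V(q) = q^-5 + 2q^-3 + q^-1
bracket: A^-8 + 2 + A^8, w = -4
3 components, writhe -4, over 12 crossings
lk(C1,C2) = -1
linking number lk(C1,C3) = 0
lk(C2,C3): -1
det 4, colorings 3 of 3^12 — not tricolorable
observation: span 4 respects span(V) <= c + mu - 1 = 14 for this 3-component diagram


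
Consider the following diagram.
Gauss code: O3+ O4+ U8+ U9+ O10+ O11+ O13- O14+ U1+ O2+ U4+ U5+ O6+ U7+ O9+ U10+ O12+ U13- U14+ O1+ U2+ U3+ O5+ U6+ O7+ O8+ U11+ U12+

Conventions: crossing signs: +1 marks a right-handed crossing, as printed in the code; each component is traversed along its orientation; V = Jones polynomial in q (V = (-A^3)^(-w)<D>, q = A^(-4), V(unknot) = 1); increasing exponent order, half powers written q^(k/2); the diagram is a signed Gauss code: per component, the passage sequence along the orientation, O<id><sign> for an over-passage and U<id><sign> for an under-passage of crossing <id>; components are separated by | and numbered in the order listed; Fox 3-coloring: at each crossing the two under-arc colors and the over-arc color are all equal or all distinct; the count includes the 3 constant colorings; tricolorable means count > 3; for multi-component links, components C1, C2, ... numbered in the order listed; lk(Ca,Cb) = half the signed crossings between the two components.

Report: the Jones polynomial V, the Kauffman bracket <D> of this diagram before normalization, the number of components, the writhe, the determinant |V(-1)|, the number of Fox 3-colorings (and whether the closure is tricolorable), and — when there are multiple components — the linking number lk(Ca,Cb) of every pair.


Jones polynomial: V(q) = q^5 + q^7 - q^11 + q^12 - q^13
<D> = -A^-16 + A^-12 - A^-8 + A^8 + A^16; writhe +12
components 1, writhe +12 (14 crossings)
3-colorings: 3 of 3^14, det 1 — not tricolorable
note: w = +12 shifts under R1 moves; the (-A^3)^(-12) factor cancels that in V


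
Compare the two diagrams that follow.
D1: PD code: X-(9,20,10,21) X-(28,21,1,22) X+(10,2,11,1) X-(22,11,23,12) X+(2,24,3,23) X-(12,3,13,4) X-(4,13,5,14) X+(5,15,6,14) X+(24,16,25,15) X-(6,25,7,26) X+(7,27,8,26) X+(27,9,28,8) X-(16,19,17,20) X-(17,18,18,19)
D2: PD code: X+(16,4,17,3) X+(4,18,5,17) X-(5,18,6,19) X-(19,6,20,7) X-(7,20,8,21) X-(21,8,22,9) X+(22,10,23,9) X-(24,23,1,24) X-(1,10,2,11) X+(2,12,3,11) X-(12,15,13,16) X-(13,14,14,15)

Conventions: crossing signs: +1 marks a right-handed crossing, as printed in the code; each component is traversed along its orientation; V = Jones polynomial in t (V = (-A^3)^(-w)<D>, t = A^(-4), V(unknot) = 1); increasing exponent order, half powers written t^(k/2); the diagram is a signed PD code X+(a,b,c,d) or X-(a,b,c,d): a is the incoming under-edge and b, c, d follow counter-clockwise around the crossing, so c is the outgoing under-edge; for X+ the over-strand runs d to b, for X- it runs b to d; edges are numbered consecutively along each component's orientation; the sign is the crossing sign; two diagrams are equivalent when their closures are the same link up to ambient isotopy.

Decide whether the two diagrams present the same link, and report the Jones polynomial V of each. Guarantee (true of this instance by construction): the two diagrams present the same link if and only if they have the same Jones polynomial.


equivalent: no
V(D1) = -t^-3 + 2t^-2 - 2t^-1 + 3 - 2t + 2t^2 - t^3  (w -2, c 14, <D> = -A^-18 + 2A^-14 - 2A^-10 + 3A^-6 - 2A^-2 + 2A^2 - A^6)
D2 (bracket A^-12; 12 crossings at w = -4): V = 1
why: 2 classes among 2 diagrams; unequal V(t) rules out equality


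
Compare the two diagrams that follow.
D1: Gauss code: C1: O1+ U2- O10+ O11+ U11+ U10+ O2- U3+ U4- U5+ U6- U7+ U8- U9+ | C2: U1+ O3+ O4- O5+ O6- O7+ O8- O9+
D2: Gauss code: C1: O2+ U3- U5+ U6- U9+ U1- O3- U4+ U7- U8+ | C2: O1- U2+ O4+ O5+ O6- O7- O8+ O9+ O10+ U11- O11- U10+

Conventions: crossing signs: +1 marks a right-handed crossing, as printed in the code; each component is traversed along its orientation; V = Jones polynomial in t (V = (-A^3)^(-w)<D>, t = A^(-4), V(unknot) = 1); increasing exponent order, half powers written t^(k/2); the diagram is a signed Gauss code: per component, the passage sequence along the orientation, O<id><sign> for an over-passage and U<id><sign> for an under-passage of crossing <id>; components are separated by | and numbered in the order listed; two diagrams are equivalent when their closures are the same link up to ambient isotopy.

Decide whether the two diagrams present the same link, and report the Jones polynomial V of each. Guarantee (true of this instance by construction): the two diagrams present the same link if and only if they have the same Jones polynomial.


equivalent: yes
D1 (bracket A^-1 + A^7; 11 crossings at w = +3): V = -t^(1/2) - t^(5/2)
V(D2) = -t^(1/2) - t^(5/2)  (w +1, c 11, <D> = A^-7 + A)
key observation: from 11 to 11 crossings by R-moves: one link, two diagrams


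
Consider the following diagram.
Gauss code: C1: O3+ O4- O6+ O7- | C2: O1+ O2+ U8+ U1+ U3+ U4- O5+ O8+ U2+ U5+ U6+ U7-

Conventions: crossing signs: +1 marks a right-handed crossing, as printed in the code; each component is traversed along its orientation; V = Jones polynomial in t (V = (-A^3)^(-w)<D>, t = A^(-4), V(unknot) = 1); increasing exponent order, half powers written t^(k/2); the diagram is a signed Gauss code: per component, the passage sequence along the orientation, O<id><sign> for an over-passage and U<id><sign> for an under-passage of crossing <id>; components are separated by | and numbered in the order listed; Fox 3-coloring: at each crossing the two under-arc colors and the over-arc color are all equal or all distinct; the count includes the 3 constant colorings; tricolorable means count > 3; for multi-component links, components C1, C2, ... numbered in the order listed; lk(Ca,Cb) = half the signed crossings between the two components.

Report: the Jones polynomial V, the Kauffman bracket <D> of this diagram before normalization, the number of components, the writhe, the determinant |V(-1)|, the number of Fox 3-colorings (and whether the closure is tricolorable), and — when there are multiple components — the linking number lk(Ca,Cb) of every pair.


V = -t^(1/2) - t^(3/2) - t^(5/2) + t^(9/2)
<D> = A^-6 - A^2 - A^6 - A^10 (w = +4)
2 components over 8 crossings, w = +4
lk(C1,C2): 0
27 Fox colorings among 3^9, |V(-1)| = 0: tricolorable
why: summing lk over 1 pair gives 0


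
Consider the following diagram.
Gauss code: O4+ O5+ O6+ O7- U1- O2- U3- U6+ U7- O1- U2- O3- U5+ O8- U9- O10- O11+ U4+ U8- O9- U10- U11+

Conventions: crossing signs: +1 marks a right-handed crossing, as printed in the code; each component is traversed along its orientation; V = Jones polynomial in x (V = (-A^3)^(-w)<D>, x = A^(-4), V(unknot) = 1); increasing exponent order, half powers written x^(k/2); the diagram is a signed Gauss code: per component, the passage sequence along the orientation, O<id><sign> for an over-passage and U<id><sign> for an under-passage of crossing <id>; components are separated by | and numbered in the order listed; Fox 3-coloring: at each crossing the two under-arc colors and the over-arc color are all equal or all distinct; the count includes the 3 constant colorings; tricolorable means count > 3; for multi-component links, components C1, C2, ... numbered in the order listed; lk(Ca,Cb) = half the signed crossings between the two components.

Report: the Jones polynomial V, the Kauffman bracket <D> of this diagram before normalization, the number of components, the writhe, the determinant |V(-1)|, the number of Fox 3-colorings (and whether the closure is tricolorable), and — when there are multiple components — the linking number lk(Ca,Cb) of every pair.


V = -x^-4 + x^-3 + x^-1
<D> = -A^-5 - A^3 + A^7 (w = -3)
1 component over 11 crossings, w = -3
9 Fox colorings among 3^11, |V(-1)| = 3: tricolorable
why: V spans 3 powers of x: at least 3 crossings in any diagram


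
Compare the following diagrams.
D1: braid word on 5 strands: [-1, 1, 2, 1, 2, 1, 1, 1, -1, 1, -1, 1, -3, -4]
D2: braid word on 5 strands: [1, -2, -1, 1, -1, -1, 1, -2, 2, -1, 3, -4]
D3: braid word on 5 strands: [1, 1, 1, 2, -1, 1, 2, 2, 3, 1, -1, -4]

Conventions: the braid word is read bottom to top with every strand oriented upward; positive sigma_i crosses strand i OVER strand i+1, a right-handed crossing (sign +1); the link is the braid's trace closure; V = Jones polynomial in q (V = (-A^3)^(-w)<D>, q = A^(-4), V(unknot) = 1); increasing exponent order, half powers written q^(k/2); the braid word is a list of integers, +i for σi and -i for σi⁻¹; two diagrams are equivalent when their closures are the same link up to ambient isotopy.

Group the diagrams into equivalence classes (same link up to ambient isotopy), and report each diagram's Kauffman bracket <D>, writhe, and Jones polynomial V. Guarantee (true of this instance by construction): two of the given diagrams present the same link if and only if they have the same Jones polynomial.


grouping into links: {D1} | {D2} | {D3}
V(D1) = q^2 + q^4 - q^5 + q^6 - q^7  (w +4, c 14, <D> = -A^-16 + A^-12 - A^-8 + A^-4 + A^4)
D2 (bracket A^-6; 12 crossings at w = -2): V = 1
V(D3) = q^2 + 2q^4 - 2q^5 + q^6 - 2q^7 + q^8  (w +6, c 12, <D> = A^-14 - 2A^-10 + A^-6 - 2A^-2 + 2A^2 + A^10)
key observation: comparing 3 Jones polynomials yields 3 groups


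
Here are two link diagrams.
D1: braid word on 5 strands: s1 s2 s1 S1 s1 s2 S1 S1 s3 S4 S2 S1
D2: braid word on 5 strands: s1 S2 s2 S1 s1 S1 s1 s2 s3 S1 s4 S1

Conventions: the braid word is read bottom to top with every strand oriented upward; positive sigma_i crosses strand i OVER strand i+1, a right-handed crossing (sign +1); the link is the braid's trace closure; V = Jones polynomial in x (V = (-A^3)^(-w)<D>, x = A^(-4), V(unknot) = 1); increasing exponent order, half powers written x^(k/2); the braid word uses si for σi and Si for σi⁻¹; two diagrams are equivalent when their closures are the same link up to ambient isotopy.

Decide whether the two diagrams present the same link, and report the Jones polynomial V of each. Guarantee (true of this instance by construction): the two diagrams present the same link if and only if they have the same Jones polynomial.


equivalent: yes
V(D1) = 1  (w 0, c 12, <D> = 1)
V(D2) = 1  (w +2, c 12, <D> = A^6)
why: one V(x) for all 2 diagrams — one class (guaranteed)


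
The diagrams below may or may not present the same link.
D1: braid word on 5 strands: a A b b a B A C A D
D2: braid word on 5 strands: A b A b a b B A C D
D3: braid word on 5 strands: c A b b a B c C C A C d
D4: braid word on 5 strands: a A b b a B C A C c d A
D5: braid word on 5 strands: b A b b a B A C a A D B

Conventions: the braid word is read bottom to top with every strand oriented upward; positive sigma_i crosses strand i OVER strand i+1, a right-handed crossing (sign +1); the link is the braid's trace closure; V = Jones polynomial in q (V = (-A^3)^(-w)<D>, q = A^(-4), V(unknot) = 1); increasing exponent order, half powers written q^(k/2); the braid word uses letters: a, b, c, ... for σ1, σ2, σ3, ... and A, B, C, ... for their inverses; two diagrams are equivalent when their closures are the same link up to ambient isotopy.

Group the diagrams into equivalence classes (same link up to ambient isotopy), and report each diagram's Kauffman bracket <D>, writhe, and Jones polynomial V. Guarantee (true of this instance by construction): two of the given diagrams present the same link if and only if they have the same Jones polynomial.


classes: {D1, D2, D3, D4, D5}
V(D1) = q^-2 - q^-1 + 1 - q + q^2  [10 crossings, <D> = A^-14 - A^-10 + A^-6 - A^-2 + A^2, w = -2]
V(D2) = q^-2 - q^-1 + 1 - q + q^2  [10 crossings, <D> = A^-14 - A^-10 + A^-6 - A^-2 + A^2, w = -2]
D3 (bracket A^-8 - A^-4 + 1 - A^4 + A^8; 12 crossings at w = 0): V = q^-2 - q^-1 + 1 - q + q^2
V(D4) = q^-2 - q^-1 + 1 - q + q^2  (w 0, c 12, <D> = A^-8 - A^-4 + 1 - A^4 + A^8)
V(D5) = q^-2 - q^-1 + 1 - q + q^2  [12 crossings, <D> = A^-14 - A^-10 + A^-6 - A^-2 + A^2, w = -2]
insight: all 5 diagrams share one V(q), hence one class


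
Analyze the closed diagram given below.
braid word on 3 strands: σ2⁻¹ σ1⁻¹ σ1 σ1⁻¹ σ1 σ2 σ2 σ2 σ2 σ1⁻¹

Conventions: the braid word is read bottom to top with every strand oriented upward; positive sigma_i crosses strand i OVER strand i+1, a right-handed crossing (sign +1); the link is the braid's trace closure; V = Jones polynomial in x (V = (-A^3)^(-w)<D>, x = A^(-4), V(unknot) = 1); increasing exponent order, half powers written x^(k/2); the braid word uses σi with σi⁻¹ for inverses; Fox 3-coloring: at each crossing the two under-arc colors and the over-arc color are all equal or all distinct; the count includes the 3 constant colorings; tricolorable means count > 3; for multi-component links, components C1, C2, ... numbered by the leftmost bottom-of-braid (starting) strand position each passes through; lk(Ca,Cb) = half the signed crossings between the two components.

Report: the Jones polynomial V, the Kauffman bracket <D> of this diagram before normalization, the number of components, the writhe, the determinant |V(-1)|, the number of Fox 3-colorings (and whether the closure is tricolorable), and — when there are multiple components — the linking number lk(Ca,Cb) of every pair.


Jones polynomial: V(x) = x + x^3 - x^4
<D> = -A^-10 + A^-6 + A^2; writhe +2
components 1, writhe +2 (10 crossings)
3-colorings: 9 of 3^10, det 3 — tricolorable
note: V spans 3 powers of x: at least 3 crossings in any diagram


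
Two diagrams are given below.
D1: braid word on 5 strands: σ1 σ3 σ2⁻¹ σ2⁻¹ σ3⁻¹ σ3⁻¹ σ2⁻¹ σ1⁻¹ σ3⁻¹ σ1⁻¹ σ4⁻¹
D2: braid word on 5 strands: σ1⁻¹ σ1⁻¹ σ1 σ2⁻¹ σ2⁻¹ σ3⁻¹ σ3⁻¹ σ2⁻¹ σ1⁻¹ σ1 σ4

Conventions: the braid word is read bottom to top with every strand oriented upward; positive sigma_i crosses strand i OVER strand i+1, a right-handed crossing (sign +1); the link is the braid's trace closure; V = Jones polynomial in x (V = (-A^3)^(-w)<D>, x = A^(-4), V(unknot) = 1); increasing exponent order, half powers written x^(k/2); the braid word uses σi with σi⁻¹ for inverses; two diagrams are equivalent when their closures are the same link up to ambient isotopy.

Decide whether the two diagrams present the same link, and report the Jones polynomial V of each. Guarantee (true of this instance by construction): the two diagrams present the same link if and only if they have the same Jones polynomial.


same link: yes
V(D1) = x^(-13/2) - x^(-11/2) + x^(-9/2) - 2x^(-7/2) - x^(-3/2)  [11 crossings, <D> = A^-15 + 2A^-7 - A^-3 + A - A^5, w = -7]
D2 (bracket A^-9 + 2A^-1 - A^3 + A^7 - A^11; 11 crossings at w = -5): V = x^(-13/2) - x^(-11/2) + x^(-9/2) - 2x^(-7/2) - x^(-3/2)
note: Markov moves rewrite D1 (11 crossings) into D2 (11)


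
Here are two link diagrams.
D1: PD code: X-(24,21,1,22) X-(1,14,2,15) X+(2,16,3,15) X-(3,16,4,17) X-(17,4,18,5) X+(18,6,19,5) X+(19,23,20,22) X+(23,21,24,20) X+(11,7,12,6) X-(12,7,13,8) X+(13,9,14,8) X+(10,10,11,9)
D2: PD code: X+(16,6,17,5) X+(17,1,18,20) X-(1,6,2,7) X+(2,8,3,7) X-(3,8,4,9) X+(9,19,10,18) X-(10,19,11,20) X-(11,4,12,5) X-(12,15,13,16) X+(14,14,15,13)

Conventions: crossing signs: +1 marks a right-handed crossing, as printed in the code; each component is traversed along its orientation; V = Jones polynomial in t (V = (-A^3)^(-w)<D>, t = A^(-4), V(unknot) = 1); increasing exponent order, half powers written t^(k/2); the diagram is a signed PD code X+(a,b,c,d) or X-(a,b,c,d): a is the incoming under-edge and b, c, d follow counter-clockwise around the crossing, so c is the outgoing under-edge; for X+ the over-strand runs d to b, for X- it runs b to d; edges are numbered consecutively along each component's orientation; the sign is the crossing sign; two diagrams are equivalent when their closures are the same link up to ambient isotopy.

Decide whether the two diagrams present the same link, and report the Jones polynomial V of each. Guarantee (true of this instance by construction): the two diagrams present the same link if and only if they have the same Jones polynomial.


equivalent: yes
V(D1) = 1  (w +2, c 12, <D> = A^6)
V(D2) = 1  [10 crossings, <D> = 1, w = 0]
key observation: one V(t) for all 2 diagrams — one class (guaranteed)


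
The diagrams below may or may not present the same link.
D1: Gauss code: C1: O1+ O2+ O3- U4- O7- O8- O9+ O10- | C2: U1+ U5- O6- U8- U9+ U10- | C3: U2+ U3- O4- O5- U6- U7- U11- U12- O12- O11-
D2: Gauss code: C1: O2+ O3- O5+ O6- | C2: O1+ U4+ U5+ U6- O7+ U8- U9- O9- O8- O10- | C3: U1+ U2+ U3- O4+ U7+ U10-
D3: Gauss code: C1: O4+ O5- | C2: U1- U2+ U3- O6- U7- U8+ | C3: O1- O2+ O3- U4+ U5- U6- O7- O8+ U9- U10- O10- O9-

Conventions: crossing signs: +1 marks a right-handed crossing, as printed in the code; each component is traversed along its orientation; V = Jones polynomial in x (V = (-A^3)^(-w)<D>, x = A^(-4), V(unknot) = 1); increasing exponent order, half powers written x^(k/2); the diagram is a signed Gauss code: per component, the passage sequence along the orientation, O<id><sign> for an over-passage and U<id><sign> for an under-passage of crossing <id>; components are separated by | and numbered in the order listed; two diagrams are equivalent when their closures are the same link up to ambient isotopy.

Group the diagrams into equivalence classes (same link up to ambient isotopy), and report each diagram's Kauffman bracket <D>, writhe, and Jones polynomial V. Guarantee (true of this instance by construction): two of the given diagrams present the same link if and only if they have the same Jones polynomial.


equivalence classes: {D1} | {D2} | {D3}
D1 (bracket A^-14 + 2A^-6 + A^2; 12 crossings at w = -6): V = x^-5 + 2x^-3 + x^-1
D2 (bracket A^-12 + A^-8 + A^-4 + 1; 10 crossings at w = 0): V = 1 + x + x^2 + x^3
V(D3) = x^-3 + x^-2 + x^-1 + 1  [10 crossings, <D> = A^-12 + A^-8 + A^-4 + 1, w = -4]
key observation: comparing 3 Jones polynomials yields 3 groups


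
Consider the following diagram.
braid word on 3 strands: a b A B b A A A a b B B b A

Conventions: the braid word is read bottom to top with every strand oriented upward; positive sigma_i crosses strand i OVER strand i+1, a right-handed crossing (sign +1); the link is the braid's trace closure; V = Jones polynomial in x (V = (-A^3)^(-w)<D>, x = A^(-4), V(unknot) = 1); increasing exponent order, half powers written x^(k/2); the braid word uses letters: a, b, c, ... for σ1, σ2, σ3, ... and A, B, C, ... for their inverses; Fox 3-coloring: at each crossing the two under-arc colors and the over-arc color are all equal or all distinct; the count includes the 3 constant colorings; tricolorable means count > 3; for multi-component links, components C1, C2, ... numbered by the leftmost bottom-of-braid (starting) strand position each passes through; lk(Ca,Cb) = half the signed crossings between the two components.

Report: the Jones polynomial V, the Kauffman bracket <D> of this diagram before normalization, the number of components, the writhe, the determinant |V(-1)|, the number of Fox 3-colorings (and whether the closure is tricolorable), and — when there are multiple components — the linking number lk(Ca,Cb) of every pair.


V(x) = -x^-4 + x^-3 + x^-1
bracket: A^-2 + A^6 - A^10, w = -2
1 component, writhe -2, over 14 crossings
det 3, colorings 9 of 3^14 — tricolorable
observation: det 3 = |V(-1)|; divisible by 3, so tricolorable


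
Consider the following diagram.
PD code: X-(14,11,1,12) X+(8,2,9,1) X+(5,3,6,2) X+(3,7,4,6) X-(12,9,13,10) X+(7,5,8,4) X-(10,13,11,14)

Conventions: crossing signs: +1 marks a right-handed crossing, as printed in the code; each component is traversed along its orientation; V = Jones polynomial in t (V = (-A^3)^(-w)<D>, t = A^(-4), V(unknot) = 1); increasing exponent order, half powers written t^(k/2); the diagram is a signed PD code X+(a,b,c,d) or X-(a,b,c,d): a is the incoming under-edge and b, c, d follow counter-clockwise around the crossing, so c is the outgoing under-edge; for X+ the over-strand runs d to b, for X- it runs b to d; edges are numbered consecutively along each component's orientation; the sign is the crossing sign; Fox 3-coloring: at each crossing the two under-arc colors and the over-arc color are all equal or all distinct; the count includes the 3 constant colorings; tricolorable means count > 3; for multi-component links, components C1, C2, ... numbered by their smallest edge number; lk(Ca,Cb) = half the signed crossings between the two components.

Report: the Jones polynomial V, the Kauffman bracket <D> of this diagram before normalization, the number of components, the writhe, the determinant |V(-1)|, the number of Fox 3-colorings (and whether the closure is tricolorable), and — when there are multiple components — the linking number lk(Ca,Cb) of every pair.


V(t) = -t^-3 + t^-2 - t^-1 + 3 - t + t^2 - t^3
bracket: A^-9 - A^-5 + A^-1 - 3A^3 + A^7 - A^11 + A^15, w = +1
1 component, writhe +1, over 7 crossings
det 9, colorings 27 of 3^7 — tricolorable
observation: V is palindromic (span 6, det 9): t -> 1/t fixes it; necessary, not sufficient, for amphichirality


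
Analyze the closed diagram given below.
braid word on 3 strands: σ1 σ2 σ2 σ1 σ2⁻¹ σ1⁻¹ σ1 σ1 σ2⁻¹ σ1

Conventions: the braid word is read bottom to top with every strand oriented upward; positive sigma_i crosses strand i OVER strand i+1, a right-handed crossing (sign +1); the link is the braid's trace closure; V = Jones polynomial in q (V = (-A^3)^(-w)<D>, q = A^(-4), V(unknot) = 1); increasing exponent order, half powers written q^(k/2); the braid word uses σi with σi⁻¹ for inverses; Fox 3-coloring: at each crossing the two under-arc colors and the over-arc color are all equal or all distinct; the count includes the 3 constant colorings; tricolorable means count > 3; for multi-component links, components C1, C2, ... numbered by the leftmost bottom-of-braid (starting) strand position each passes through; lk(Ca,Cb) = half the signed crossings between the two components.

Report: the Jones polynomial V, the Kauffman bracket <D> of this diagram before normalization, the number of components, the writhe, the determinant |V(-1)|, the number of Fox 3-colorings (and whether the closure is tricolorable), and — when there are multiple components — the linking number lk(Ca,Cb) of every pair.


V = 2q - 2q^2 + 3q^3 - 3q^4 + 2q^5 - 2q^6 + q^7
<D> = A^-16 - 2A^-12 + 2A^-8 - 3A^-4 + 3 - 2A^4 + 2A^8 (w = +4)
1 component over 10 crossings, w = +4
9 Fox colorings among 3^10, |V(-1)| = 15: tricolorable
why: inverse pairs cancel, leaving σ1 σ2 σ2 σ1 σ2⁻¹ σ1 σ2⁻¹ σ1


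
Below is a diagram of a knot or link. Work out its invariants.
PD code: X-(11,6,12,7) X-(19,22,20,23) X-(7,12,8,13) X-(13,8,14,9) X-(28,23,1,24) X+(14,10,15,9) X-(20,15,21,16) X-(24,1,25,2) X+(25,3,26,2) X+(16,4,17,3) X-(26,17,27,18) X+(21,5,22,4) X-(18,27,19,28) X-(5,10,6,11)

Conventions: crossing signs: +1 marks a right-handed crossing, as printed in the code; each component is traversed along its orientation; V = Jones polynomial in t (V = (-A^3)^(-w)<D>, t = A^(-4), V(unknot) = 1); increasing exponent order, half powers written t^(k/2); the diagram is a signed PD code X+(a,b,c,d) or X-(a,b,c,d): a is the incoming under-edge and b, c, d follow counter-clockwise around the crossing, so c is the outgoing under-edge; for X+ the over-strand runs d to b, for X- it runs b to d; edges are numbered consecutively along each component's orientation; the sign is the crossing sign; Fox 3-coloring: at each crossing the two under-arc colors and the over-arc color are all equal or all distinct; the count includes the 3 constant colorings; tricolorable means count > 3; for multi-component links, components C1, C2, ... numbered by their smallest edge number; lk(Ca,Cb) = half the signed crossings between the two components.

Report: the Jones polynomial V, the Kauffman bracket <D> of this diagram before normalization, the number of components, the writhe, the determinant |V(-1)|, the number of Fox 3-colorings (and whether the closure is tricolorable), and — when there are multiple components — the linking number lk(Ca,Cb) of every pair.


V(t) = t^-8 - 2t^-7 + t^-6 - 2t^-5 + 2t^-4 + t^-2
bracket: A^-10 + 2A^-2 - 2A^2 + A^6 - 2A^10 + A^14, w = -6
1 component, writhe -6, over 14 crossings
det 9, colorings 27 of 3^14 — tricolorable
observation: V spans 6 powers of t: at least 6 crossings in any diagram


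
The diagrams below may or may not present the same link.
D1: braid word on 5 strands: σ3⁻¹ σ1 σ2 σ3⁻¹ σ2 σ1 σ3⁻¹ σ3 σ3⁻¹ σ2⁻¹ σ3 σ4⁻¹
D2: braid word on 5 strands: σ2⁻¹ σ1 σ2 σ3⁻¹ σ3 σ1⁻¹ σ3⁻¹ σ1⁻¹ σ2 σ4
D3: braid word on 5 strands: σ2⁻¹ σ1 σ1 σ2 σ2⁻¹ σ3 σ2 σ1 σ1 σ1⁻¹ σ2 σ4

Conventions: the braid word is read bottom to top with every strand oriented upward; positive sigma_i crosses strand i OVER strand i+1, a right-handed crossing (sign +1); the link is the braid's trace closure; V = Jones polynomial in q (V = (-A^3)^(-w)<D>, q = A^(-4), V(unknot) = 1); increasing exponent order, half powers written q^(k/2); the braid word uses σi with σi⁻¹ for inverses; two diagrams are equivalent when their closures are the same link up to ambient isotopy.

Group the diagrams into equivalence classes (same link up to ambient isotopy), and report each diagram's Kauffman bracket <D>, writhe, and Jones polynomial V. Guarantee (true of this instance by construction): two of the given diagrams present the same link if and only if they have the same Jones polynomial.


equivalence classes: {D1} | {D2} | {D3}
D1 (bracket A^-16 - A^-12 + A^-8 - 2A^-4 + 2 - A^4 + A^8; 12 crossings at w = 0): V = q^-2 - q^-1 + 2 - 2q + q^2 - q^3 + q^4
V(D2) = 1  [10 crossings, <D> = 1, w = 0]
V(D3) = q + q^3 - q^4  (w +6, c 12, <D> = -A^2 + A^6 + A^14)
observation: V(q) takes 3 values over 3 diagrams, fixing the grouping


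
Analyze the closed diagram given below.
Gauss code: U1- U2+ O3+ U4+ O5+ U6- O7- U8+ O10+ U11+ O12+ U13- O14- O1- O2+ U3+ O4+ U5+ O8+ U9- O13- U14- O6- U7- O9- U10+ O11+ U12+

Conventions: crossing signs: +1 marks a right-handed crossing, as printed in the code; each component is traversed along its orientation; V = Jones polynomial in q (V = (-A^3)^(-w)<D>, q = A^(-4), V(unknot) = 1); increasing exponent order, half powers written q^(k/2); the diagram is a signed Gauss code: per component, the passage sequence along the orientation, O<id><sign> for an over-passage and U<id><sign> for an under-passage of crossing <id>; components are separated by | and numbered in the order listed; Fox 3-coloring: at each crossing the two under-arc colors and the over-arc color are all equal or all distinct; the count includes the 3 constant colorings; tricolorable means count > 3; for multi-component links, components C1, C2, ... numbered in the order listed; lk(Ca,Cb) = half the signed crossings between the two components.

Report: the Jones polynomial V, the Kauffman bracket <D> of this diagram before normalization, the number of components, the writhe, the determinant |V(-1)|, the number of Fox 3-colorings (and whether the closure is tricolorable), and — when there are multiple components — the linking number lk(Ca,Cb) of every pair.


Jones polynomial: V(q) = -q^-4 + 3q^-3 - 7q^-2 + 13q^-1 - 18 + 23q - 24q^2 + 23q^3 - 19q^4 + 13q^5 - 7q^6 + 3q^7 - q^8
<D> = -A^-26 + 3A^-22 - 7A^-18 + 13A^-14 - 19A^-10 + 23A^-6 - 24A^-2 + 23A^2 - 18A^6 + 13A^10 - 7A^14 + 3A^18 - A^22; writhe +2
components 1, writhe +2 (14 crossings)
3-colorings: 3 of 3^14, det 155 — not tricolorable
note: det 155 = |V(-1)|; not divisible by 3, so not tricolorable


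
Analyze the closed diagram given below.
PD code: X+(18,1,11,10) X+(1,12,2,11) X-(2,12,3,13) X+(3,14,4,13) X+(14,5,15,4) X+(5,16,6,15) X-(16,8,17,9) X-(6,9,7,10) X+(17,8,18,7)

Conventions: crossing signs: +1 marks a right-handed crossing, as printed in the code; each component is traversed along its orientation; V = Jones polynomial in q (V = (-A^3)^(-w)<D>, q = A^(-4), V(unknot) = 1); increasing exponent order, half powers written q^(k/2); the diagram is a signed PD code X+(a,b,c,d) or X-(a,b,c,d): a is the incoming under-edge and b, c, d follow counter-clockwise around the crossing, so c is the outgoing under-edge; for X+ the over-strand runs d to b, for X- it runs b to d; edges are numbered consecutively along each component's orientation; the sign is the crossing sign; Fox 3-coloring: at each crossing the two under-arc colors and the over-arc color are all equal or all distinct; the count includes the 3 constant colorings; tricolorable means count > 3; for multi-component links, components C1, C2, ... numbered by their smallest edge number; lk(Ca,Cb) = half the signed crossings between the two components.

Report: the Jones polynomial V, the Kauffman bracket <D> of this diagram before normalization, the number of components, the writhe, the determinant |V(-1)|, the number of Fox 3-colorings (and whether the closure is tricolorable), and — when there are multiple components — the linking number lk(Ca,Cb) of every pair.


V = -q^(3/2) - q^(7/2) + q^(9/2) - q^(11/2)
<D> = A^-13 - A^-9 + A^-5 + A^3 (w = +3)
2 components over 9 crossings, w = +3
lk(C1,C2): +2
3 Fox colorings among 3^9, |V(-1)| = 4: not tricolorable
why: w = +3 (over 9 crossings) is diagram-only; (-A^3)^(-3) removes it from V


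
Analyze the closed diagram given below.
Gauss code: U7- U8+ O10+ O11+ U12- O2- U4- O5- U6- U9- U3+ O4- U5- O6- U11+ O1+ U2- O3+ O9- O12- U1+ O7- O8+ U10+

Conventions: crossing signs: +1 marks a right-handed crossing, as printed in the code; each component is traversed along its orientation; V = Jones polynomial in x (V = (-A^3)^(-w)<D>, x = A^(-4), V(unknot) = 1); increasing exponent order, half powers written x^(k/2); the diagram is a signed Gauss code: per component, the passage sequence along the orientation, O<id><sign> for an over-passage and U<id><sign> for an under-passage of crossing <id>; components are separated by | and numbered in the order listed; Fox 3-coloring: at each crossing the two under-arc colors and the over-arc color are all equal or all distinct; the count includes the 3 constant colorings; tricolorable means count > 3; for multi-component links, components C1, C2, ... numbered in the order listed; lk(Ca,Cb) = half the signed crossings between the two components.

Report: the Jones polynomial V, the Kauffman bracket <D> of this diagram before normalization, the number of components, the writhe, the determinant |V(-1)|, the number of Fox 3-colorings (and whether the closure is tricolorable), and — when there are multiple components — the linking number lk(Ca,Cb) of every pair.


V(x) = -x^-6 + 2x^-5 - 2x^-4 + 3x^-3 - 3x^-2 + 2x^-1 - 1 + x
bracket: A^-10 - A^-6 + 2A^-2 - 3A^2 + 3A^6 - 2A^10 + 2A^14 - A^18, w = -2
1 component, writhe -2, over 12 crossings
det 15, colorings 9 of 3^12 — tricolorable
observation: |V(-1)| = 15: so tricolorable, since 3 divides 15
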